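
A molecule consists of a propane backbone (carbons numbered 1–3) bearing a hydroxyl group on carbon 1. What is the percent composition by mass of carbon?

59.96%

Atom tally by fragment:
  HOCH2 → C:1 H:3 O:1
  CH2 → C:1 H:2
  CH3 → C:1 H:3
Element totals:
  C: 3
  H: 8
  O: 1
Molecular formula: C3H8O.
Molar mass = 60.096 g/mol.
Mass from C: 3 × 12.011 = 36.033 g/mol.
%C = 36.033 / 60.096 × 100 = 59.96%.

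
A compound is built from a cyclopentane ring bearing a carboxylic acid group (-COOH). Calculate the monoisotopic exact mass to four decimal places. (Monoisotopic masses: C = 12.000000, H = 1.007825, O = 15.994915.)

Atom tally by fragment:
  cyclopentane ring core → C:5 H:10
  (− 1 ring H displaced by substituents)
  + COOH → C:1 H:1 O:2
Element totals:
  C: 6
  H: 10
  O: 2
Molecular formula: C6H10O2.
  M = 6(12.0) + 10(1.007825) + 2(15.994915)
    = 72.000000 + 10.078250 + 31.989830 = 114.068080

114.0681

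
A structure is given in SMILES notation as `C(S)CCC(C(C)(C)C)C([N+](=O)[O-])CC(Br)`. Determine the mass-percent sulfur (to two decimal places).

Atom tally by fragment:
  HSCH2 → C:1 H:3 S:1
  CH2 → C:1 H:2
  CH2 → C:1 H:2
  CH(C(CH3)3) → C:5 H:10
  CH(NO2) → C:1 H:1 N:1 O:2
  CH2 → C:1 H:2
  CH2Br → C:1 H:2 Br:1
Element totals:
  C: 11
  H: 22
  Br: 1
  N: 1
  O: 2
  S: 1
Molecular formula: C11H22BrNO2S.
Molar mass = 312.266 g/mol.
Mass from S: 1 × 32.06 = 32.060 g/mol.
%S = 32.060 / 312.266 × 100 = 10.27%.

10.27%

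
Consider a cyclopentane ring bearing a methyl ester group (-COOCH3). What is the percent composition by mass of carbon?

65.60%

Atom tally by fragment:
  cyclopentane ring core → C:5 H:10
  (− 1 ring H displaced by substituents)
  + COOCH3 → C:2 H:3 O:2
Element totals:
  C: 7
  H: 12
  O: 2
Molecular formula: C7H12O2.
Molar mass = 128.171 g/mol.
Mass from C: 7 × 12.011 = 84.077 g/mol.
%C = 84.077 / 128.171 × 100 = 65.60%.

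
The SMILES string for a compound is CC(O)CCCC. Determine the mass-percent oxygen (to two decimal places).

15.66%

Atom tally by fragment:
  CH3 → C:1 H:3
  CH(OH) → C:1 H:2 O:1
  CH2 → C:1 H:2
  CH2 → C:1 H:2
  CH2 → C:1 H:2
  CH3 → C:1 H:3
Element totals:
  C: 6
  H: 14
  O: 1
Molecular formula: C6H14O.
Molar mass = 102.177 g/mol.
Mass from O: 1 × 15.999 = 15.999 g/mol.
%O = 15.999 / 102.177 × 100 = 15.66%.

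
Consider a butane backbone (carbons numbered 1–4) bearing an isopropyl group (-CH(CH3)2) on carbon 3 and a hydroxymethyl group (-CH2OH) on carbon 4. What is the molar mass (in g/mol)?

Atom tally by fragment:
  CH3 → C:1 H:3
  CH2 → C:1 H:2
  CH(CH(CH3)2) → C:4 H:8
  CH2CH2OH → C:2 H:5 O:1
Element totals:
  C: 8
  H: 18
  O: 1
Molecular formula: C8H18O.
  M = 8(12.011) + 18(1.008) + 15.999
    = 96.088 + 18.144 + 15.999 = 130.231

130.23 g/mol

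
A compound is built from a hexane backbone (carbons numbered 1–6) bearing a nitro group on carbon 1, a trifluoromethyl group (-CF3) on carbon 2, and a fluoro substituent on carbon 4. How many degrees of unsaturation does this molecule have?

Atom tally by fragment:
  O2NCH2 → C:1 H:2 N:1 O:2
  CH(CF3) → C:2 H:1 F:3
  CH2 → C:1 H:2
  CH(F) → C:1 H:1 F:1
  CH2 → C:1 H:2
  CH3 → C:1 H:3
Element totals:
  C: 7
  H: 11
  F: 4
  N: 1
  O: 2
Molecular formula: C7H11F4NO2.
DoU = (2C + 2 + N − H − X) / 2 = (2·7 + 2 + 1 − 11 − 4) / 2 = 1.

1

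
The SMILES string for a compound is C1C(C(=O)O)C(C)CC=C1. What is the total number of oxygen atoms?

Atom tally by fragment:
  cyclohexene ring core → C:6 H:10
  (− 2 ring H displaced by substituents)
  + COOH → C:1 H:1 O:2
  + CH3 → C:1 H:3
Element totals:
  C: 8
  H: 12
  O: 2

2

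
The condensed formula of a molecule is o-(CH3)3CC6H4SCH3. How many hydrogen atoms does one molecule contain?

Element totals:
  C: 11
  H: 16
  S: 1

16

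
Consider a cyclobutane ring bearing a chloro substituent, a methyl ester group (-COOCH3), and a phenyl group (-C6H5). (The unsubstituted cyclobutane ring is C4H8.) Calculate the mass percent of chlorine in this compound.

Atom tally by fragment:
  cyclobutane ring core → C:4 H:8
  (− 3 ring H displaced by substituents)
  + Cl → Cl:1
  + COOCH3 → C:2 H:3 O:2
  + C6H5 → C:6 H:5
Element totals:
  C: 12
  H: 13
  Cl: 1
  O: 2
Molecular formula: C12H13ClO2.
Molar mass = 224.684 g/mol.
Mass from Cl: 1 × 35.45 = 35.450 g/mol.
%Cl = 35.450 / 224.684 × 100 = 15.78%.

15.78%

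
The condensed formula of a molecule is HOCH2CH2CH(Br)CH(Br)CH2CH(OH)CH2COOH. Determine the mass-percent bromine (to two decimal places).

Element totals:
  C: 8
  H: 14
  Br: 2
  O: 4
Molecular formula: C8H14Br2O4.
Molar mass = 334.004 g/mol.
Mass from Br: 2 × 79.904 = 159.808 g/mol.
%Br = 159.808 / 334.004 × 100 = 47.85%.

47.85%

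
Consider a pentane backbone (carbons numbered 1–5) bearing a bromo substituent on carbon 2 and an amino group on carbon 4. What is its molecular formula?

C5H12BrN

Atom tally by fragment:
  CH3 → C:1 H:3
  CH(Br) → C:1 H:1 Br:1
  CH2 → C:1 H:2
  CH(NH2) → C:1 H:3 N:1
  CH3 → C:1 H:3
Element totals:
  C: 5
  H: 12
  Br: 1
  N: 1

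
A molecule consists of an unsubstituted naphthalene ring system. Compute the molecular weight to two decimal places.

Atom tally by fragment:
  naphthalene ring system core → C:10 H:8
Element totals:
  C: 10
  H: 8
Molecular formula: C10H8.
  M = 10(12.011) + 8(1.008)
    = 120.110 + 8.064 = 128.174

128.17 g/mol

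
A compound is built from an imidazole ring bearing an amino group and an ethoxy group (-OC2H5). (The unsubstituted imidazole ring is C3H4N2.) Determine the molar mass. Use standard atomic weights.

Atom tally by fragment:
  imidazole ring core → C:3 H:4 N:2
  (− 2 ring H displaced by substituents)
  + NH2 → N:1 H:2
  + OC2H5 → C:2 H:5 O:1
Element totals:
  C: 5
  H: 9
  N: 3
  O: 1
Molecular formula: C5H9N3O.
  M = 5(12.011) + 9(1.008) + 3(14.007) + 15.999
    = 60.055 + 9.072 + 42.021 + 15.999 = 127.147

127.15 g/mol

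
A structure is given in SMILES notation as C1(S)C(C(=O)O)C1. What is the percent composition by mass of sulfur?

27.13%

Atom tally by fragment:
  cyclopropane ring core → C:3 H:6
  (− 2 ring H displaced by substituents)
  + SH → S:1 H:1
  + COOH → C:1 H:1 O:2
Element totals:
  C: 4
  H: 6
  O: 2
  S: 1
Molecular formula: C4H6O2S.
Molar mass = 118.150 g/mol.
Mass from S: 1 × 32.06 = 32.060 g/mol.
%S = 32.060 / 118.150 × 100 = 27.13%.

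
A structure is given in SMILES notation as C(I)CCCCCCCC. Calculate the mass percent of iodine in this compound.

49.93%

Atom tally by fragment:
  ICH2 → C:1 H:2 I:1
  CH2 → C:1 H:2
  CH2 → C:1 H:2
  CH2 → C:1 H:2
  CH2 → C:1 H:2
  CH2 → C:1 H:2
  CH2 → C:1 H:2
  CH2 → C:1 H:2
  CH3 → C:1 H:3
Element totals:
  C: 9
  H: 19
  I: 1
Molecular formula: C9H19I.
Molar mass = 254.155 g/mol.
Mass from I: 1 × 126.904 = 126.904 g/mol.
%I = 126.904 / 254.155 × 100 = 49.93%.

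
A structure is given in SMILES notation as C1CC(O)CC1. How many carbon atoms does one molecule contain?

Atom tally by fragment:
  cyclopentane ring core → C:5 H:10
  (− 1 ring H displaced by substituents)
  + OH → O:1 H:1
Element totals:
  C: 5
  H: 10
  O: 1

5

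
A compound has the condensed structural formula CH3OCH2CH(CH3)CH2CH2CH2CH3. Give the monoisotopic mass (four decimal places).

130.1358

Atom tally by fragment:
  CH3OCH2 → C:2 H:5 O:1
  CH(CH3) → C:2 H:4
  CH2 → C:1 H:2
  CH2 → C:1 H:2
  CH2 → C:1 H:2
  CH3 → C:1 H:3
Element totals:
  C: 8
  H: 18
  O: 1
Molecular formula: C8H18O.
  M = 8(12.0) + 18(1.007825) + 15.994915
    = 96.000000 + 18.140850 + 15.994915 = 130.135765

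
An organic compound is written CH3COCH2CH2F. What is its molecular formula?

Element totals:
  C: 4
  H: 7
  F: 1
  O: 1

C4H7FO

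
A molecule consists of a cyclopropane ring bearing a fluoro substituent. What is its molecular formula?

Atom tally by fragment:
  cyclopropane ring core → C:3 H:6
  (− 1 ring H displaced by substituents)
  + F → F:1
Element totals:
  C: 3
  H: 5
  F: 1

C3H5F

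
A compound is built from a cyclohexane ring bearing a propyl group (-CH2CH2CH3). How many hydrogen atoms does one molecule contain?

18

Atom tally by fragment:
  cyclohexane ring core → C:6 H:12
  (− 1 ring H displaced by substituents)
  + CH2CH2CH3 → C:3 H:7
Element totals:
  C: 9
  H: 18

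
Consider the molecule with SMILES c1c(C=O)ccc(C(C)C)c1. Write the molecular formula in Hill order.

C10H12O

Atom tally by fragment:
  benzene ring core → C:6 H:6
  (− 2 ring H displaced by substituents)
  + CHO → C:1 H:1 O:1
  + CH(CH3)2 → C:3 H:7
Element totals:
  C: 10
  H: 12
  O: 1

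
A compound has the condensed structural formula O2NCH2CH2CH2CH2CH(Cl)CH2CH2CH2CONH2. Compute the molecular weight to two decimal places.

Atom tally by fragment:
  O2NCH2 → C:1 H:2 N:1 O:2
  CH2 → C:1 H:2
  CH2 → C:1 H:2
  CH2 → C:1 H:2
  CH(Cl) → C:1 H:1 Cl:1
  CH2 → C:1 H:2
  CH2 → C:1 H:2
  CH2CONH2 → C:2 H:4 O:1 N:1
Element totals:
  C: 9
  H: 17
  Cl: 1
  N: 2
  O: 3
Molecular formula: C9H17ClN2O3.
  M = 9(12.011) + 17(1.008) + 35.45 + 2(14.007) + 3(15.999)
    = 108.099 + 17.136 + 35.450 + 28.014 + 47.997 = 236.696

236.70 g/mol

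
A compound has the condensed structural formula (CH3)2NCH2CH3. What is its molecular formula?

C4H11N

Atom tally by fragment:
  (CH3)2NCH2 → C:3 H:8 N:1
  CH3 → C:1 H:3
Element totals:
  C: 4
  H: 11
  N: 1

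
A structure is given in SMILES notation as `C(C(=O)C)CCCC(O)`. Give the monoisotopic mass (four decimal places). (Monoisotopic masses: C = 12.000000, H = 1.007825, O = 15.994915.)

Atom tally by fragment:
  CH3COCH2 → C:3 H:5 O:1
  CH2 → C:1 H:2
  CH2 → C:1 H:2
  CH2 → C:1 H:2
  CH2OH → C:1 H:3 O:1
Element totals:
  C: 7
  H: 14
  O: 2
Molecular formula: C7H14O2.
  M = 7(12.0) + 14(1.007825) + 2(15.994915)
    = 84.000000 + 14.109550 + 31.989830 = 130.099380

130.0994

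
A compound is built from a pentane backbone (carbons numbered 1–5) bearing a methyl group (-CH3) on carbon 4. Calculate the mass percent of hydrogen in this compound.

Atom tally by fragment:
  CH3 → C:1 H:3
  CH2 → C:1 H:2
  CH2 → C:1 H:2
  CH(CH3) → C:2 H:4
  CH3 → C:1 H:3
Element totals:
  C: 6
  H: 14
Molecular formula: C6H14.
Molar mass = 86.178 g/mol.
Mass from H: 14 × 1.008 = 14.112 g/mol.
%H = 14.112 / 86.178 × 100 = 16.38%.

16.38%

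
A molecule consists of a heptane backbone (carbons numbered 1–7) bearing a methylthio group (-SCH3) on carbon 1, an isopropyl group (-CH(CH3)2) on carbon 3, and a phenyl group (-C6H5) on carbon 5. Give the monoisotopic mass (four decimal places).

264.1912

Atom tally by fragment:
  CH3SCH2 → C:2 H:5 S:1
  CH2 → C:1 H:2
  CH(CH(CH3)2) → C:4 H:8
  CH2 → C:1 H:2
  CH(C6H5) → C:7 H:6
  CH2 → C:1 H:2
  CH3 → C:1 H:3
Element totals:
  C: 17
  H: 28
  S: 1
Molecular formula: C17H28S.
  M = 17(12.0) + 28(1.007825) + 31.972071
    = 204.000000 + 28.219100 + 31.972071 = 264.191171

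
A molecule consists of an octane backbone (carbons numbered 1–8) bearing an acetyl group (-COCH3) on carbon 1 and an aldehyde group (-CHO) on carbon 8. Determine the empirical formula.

Atom tally by fragment:
  CH3COCH2 → C:3 H:5 O:1
  CH2 → C:1 H:2
  CH2 → C:1 H:2
  CH2 → C:1 H:2
  CH2 → C:1 H:2
  CH2 → C:1 H:2
  CH2 → C:1 H:2
  CH2CHO → C:2 H:3 O:1
Element totals:
  C: 11
  H: 20
  O: 2
Molecular formula: C11H20O2.
gcd of subscripts (11, 20, 2) = 1, so the empirical formula equals the molecular formula.

C11H20O2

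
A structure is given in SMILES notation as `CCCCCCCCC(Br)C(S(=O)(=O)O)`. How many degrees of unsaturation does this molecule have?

0

Atom tally by fragment:
  CH3 → C:1 H:3
  CH2 → C:1 H:2
  CH2 → C:1 H:2
  CH2 → C:1 H:2
  CH2 → C:1 H:2
  CH2 → C:1 H:2
  CH2 → C:1 H:2
  CH2 → C:1 H:2
  CH(Br) → C:1 H:1 Br:1
  CH2SO3H → C:1 H:3 S:1 O:3
Element totals:
  C: 10
  H: 21
  Br: 1
  O: 3
  S: 1
Molecular formula: C10H21BrO3S.
DoU = (2C + 2 + N − H − X) / 2 = (2·10 + 2 + 0 − 21 − 1) / 2 = 0.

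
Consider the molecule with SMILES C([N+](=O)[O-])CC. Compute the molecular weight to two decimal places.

89.09 g/mol

Atom tally by fragment:
  O2NCH2 → C:1 H:2 N:1 O:2
  CH2 → C:1 H:2
  CH3 → C:1 H:3
Element totals:
  C: 3
  H: 7
  N: 1
  O: 2
Molecular formula: C3H7NO2.
  M = 3(12.011) + 7(1.008) + 14.007 + 2(15.999)
    = 36.033 + 7.056 + 14.007 + 31.998 = 89.094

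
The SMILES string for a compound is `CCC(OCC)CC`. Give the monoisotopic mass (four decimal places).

Atom tally by fragment:
  CH3 → C:1 H:3
  CH2 → C:1 H:2
  CH(OC2H5) → C:3 H:6 O:1
  CH2 → C:1 H:2
  CH3 → C:1 H:3
Element totals:
  C: 7
  H: 16
  O: 1
Molecular formula: C7H16O.
  M = 7(12.0) + 16(1.007825) + 15.994915
    = 84.000000 + 16.125200 + 15.994915 = 116.120115

116.1201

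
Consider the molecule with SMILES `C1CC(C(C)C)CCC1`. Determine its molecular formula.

Atom tally by fragment:
  cyclohexane ring core → C:6 H:12
  (− 1 ring H displaced by substituents)
  + CH(CH3)2 → C:3 H:7
Element totals:
  C: 9
  H: 18

C9H18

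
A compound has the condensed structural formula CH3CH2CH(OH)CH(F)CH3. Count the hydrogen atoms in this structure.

11

Element totals:
  C: 5
  H: 11
  F: 1
  O: 1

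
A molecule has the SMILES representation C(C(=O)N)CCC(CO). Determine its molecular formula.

Atom tally by fragment:
  H2NOCCH2 → C:2 H:4 O:1 N:1
  CH2 → C:1 H:2
  CH2 → C:1 H:2
  CH2CH2OH → C:2 H:5 O:1
Element totals:
  C: 6
  H: 13
  N: 1
  O: 2

C6H13NO2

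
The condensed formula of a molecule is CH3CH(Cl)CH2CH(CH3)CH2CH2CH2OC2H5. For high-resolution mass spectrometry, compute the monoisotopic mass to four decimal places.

Atom tally by fragment:
  CH3 → C:1 H:3
  CH(Cl) → C:1 H:1 Cl:1
  CH2 → C:1 H:2
  CH(CH3) → C:2 H:4
  CH2 → C:1 H:2
  CH2 → C:1 H:2
  CH2OC2H5 → C:3 H:7 O:1
Element totals:
  C: 10
  H: 21
  Cl: 1
  O: 1
Molecular formula: C10H21ClO.
  M = 10(12.0) + 21(1.007825) + 34.968853 + 15.994915
    = 120.000000 + 21.164325 + 34.968853 + 15.994915 = 192.128093

192.1281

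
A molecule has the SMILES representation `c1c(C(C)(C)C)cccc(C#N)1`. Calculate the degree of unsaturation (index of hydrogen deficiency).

Atom tally by fragment:
  benzene ring core → C:6 H:6
  (− 2 ring H displaced by substituents)
  + C(CH3)3 → C:4 H:9
  + CN → C:1 N:1
Element totals:
  C: 11
  H: 13
  N: 1
Molecular formula: C11H13N.
DoU = (2C + 2 + N − H − X) / 2 = (2·11 + 2 + 1 − 13 − 0) / 2 = 6.

6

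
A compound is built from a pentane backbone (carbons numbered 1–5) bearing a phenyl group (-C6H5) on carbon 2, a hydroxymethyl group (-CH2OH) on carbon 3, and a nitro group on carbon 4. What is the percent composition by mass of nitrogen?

Atom tally by fragment:
  CH3 → C:1 H:3
  CH(C6H5) → C:7 H:6
  CH(CH2OH) → C:2 H:4 O:1
  CH(NO2) → C:1 H:1 N:1 O:2
  CH3 → C:1 H:3
Element totals:
  C: 12
  H: 17
  N: 1
  O: 3
Molecular formula: C12H17NO3.
Molar mass = 223.272 g/mol.
Mass from N: 1 × 14.007 = 14.007 g/mol.
%N = 14.007 / 223.272 × 100 = 6.27%.

6.27%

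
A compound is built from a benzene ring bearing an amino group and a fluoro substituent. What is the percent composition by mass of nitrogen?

Atom tally by fragment:
  benzene ring core → C:6 H:6
  (− 2 ring H displaced by substituents)
  + NH2 → N:1 H:2
  + F → F:1
Element totals:
  C: 6
  H: 6
  F: 1
  N: 1
Molecular formula: C6H6FN.
Molar mass = 111.119 g/mol.
Mass from N: 1 × 14.007 = 14.007 g/mol.
%N = 14.007 / 111.119 × 100 = 12.61%.

12.61%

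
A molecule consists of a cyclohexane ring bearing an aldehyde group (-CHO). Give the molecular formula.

Atom tally by fragment:
  cyclohexane ring core → C:6 H:12
  (− 1 ring H displaced by substituents)
  + CHO → C:1 H:1 O:1
Element totals:
  C: 7
  H: 12
  O: 1

C7H12O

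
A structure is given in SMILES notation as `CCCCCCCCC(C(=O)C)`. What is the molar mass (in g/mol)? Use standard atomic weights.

170.30 g/mol

Atom tally by fragment:
  CH3 → C:1 H:3
  CH2 → C:1 H:2
  CH2 → C:1 H:2
  CH2 → C:1 H:2
  CH2 → C:1 H:2
  CH2 → C:1 H:2
  CH2 → C:1 H:2
  CH2 → C:1 H:2
  CH2COCH3 → C:3 H:5 O:1
Element totals:
  C: 11
  H: 22
  O: 1
Molecular formula: C11H22O.
  M = 11(12.011) + 22(1.008) + 15.999
    = 132.121 + 22.176 + 15.999 = 170.296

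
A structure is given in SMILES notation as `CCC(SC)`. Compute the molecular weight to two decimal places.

Atom tally by fragment:
  CH3 → C:1 H:3
  CH2 → C:1 H:2
  CH2SCH3 → C:2 H:5 S:1
Element totals:
  C: 4
  H: 10
  S: 1
Molecular formula: C4H10S.
  M = 4(12.011) + 10(1.008) + 32.06
    = 48.044 + 10.080 + 32.060 = 90.184

90.18 g/mol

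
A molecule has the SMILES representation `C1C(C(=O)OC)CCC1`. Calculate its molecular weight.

128.17 g/mol

Atom tally by fragment:
  cyclopentane ring core → C:5 H:10
  (− 1 ring H displaced by substituents)
  + COOCH3 → C:2 H:3 O:2
Element totals:
  C: 7
  H: 12
  O: 2
Molecular formula: C7H12O2.
  M = 7(12.011) + 12(1.008) + 2(15.999)
    = 84.077 + 12.096 + 31.998 = 128.171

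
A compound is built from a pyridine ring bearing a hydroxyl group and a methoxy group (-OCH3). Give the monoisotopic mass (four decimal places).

Atom tally by fragment:
  pyridine ring core → C:5 H:5 N:1
  (− 2 ring H displaced by substituents)
  + OH → O:1 H:1
  + OCH3 → C:1 H:3 O:1
Element totals:
  C: 6
  H: 7
  N: 1
  O: 2
Molecular formula: C6H7NO2.
  M = 6(12.0) + 7(1.007825) + 14.003074 + 2(15.994915)
    = 72.000000 + 7.054775 + 14.003074 + 31.989830 = 125.047679

125.0477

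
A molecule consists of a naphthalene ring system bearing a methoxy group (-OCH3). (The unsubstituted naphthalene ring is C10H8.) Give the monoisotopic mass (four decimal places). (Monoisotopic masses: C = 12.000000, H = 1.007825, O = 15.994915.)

158.0732

Atom tally by fragment:
  naphthalene ring system core → C:10 H:8
  (− 1 ring H displaced by substituents)
  + OCH3 → C:1 H:3 O:1
Element totals:
  C: 11
  H: 10
  O: 1
Molecular formula: C11H10O.
  M = 11(12.0) + 10(1.007825) + 15.994915
    = 132.000000 + 10.078250 + 15.994915 = 158.073165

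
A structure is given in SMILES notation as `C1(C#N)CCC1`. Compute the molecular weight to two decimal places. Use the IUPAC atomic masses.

Atom tally by fragment:
  cyclobutane ring core → C:4 H:8
  (− 1 ring H displaced by substituents)
  + CN → C:1 N:1
Element totals:
  C: 5
  H: 7
  N: 1
Molecular formula: C5H7N.
  M = 5(12.011) + 7(1.008) + 14.007
    = 60.055 + 7.056 + 14.007 = 81.118

81.12 g/mol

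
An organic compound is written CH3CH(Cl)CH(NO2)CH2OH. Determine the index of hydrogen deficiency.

1

Element totals:
  C: 4
  H: 8
  Cl: 1
  N: 1
  O: 3
Molecular formula: C4H8ClNO3.
DoU = (2C + 2 + N − H − X) / 2 = (2·4 + 2 + 1 − 8 − 1) / 2 = 1.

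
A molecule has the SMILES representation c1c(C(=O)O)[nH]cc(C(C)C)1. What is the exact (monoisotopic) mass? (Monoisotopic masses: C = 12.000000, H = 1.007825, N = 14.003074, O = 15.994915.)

Atom tally by fragment:
  pyrrole ring core → C:4 H:5 N:1
  (− 2 ring H displaced by substituents)
  + COOH → C:1 H:1 O:2
  + CH(CH3)2 → C:3 H:7
Element totals:
  C: 8
  H: 11
  N: 1
  O: 2
Molecular formula: C8H11NO2.
  M = 8(12.0) + 11(1.007825) + 14.003074 + 2(15.994915)
    = 96.000000 + 11.086075 + 14.003074 + 31.989830 = 153.078979

153.0790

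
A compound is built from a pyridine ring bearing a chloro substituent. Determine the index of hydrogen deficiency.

Atom tally by fragment:
  pyridine ring core → C:5 H:5 N:1
  (− 1 ring H displaced by substituents)
  + Cl → Cl:1
Element totals:
  C: 5
  H: 4
  Cl: 1
  N: 1
Molecular formula: C5H4ClN.
DoU = (2C + 2 + N − H − X) / 2 = (2·5 + 2 + 1 − 4 − 1) / 2 = 4.

4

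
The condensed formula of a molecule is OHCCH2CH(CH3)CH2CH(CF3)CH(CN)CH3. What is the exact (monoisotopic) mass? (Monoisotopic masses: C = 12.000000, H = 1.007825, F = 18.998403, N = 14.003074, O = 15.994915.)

221.1027

Element totals:
  C: 10
  H: 14
  F: 3
  N: 1
  O: 1
Molecular formula: C10H14F3NO.
  M = 10(12.0) + 14(1.007825) + 3(18.998403) + 14.003074 + 15.994915
    = 120.000000 + 14.109550 + 56.995209 + 14.003074 + 15.994915 = 221.102748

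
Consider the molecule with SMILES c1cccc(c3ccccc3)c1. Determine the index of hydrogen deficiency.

8

Atom tally by fragment:
  benzene ring core → C:6 H:6
  (− 1 ring H displaced by substituents)
  + C6H5 → C:6 H:5
Element totals:
  C: 12
  H: 10
Molecular formula: C12H10.
DoU = (2C + 2 + N − H − X) / 2 = (2·12 + 2 + 0 − 10 − 0) / 2 = 8.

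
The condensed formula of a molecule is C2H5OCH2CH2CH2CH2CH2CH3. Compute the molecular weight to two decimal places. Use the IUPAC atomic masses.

Atom tally by fragment:
  C2H5OCH2 → C:3 H:7 O:1
  CH2 → C:1 H:2
  CH2 → C:1 H:2
  CH2 → C:1 H:2
  CH2 → C:1 H:2
  CH3 → C:1 H:3
Element totals:
  C: 8
  H: 18
  O: 1
Molecular formula: C8H18O.
  M = 8(12.011) + 18(1.008) + 15.999
    = 96.088 + 18.144 + 15.999 = 130.231

130.23 g/mol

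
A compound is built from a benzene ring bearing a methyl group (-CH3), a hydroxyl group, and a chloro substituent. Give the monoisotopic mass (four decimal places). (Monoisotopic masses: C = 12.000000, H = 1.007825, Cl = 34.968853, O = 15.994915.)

Atom tally by fragment:
  benzene ring core → C:6 H:6
  (− 3 ring H displaced by substituents)
  + CH3 → C:1 H:3
  + OH → O:1 H:1
  + Cl → Cl:1
Element totals:
  C: 7
  H: 7
  Cl: 1
  O: 1
Molecular formula: C7H7ClO.
  M = 7(12.0) + 7(1.007825) + 34.968853 + 15.994915
    = 84.000000 + 7.054775 + 34.968853 + 15.994915 = 142.018543

142.0185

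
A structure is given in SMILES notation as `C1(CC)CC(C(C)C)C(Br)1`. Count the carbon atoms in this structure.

Atom tally by fragment:
  cyclobutane ring core → C:4 H:8
  (− 3 ring H displaced by substituents)
  + C2H5 → C:2 H:5
  + CH(CH3)2 → C:3 H:7
  + Br → Br:1
Element totals:
  C: 9
  H: 17
  Br: 1

9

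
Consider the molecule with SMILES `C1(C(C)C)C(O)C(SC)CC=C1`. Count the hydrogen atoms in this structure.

18

Atom tally by fragment:
  cyclohexene ring core → C:6 H:10
  (− 3 ring H displaced by substituents)
  + CH(CH3)2 → C:3 H:7
  + OH → O:1 H:1
  + SCH3 → C:1 H:3 S:1
Element totals:
  C: 10
  H: 18
  O: 1
  S: 1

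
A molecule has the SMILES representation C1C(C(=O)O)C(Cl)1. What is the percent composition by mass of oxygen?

Atom tally by fragment:
  cyclopropane ring core → C:3 H:6
  (− 2 ring H displaced by substituents)
  + COOH → C:1 H:1 O:2
  + Cl → Cl:1
Element totals:
  C: 4
  H: 5
  Cl: 1
  O: 2
Molecular formula: C4H5ClO2.
Molar mass = 120.532 g/mol.
Mass from O: 2 × 15.999 = 31.998 g/mol.
%O = 31.998 / 120.532 × 100 = 26.55%.

26.55%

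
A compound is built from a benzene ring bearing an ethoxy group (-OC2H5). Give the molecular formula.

Atom tally by fragment:
  benzene ring core → C:6 H:6
  (− 1 ring H displaced by substituents)
  + OC2H5 → C:2 H:5 O:1
Element totals:
  C: 8
  H: 10
  O: 1

C8H10O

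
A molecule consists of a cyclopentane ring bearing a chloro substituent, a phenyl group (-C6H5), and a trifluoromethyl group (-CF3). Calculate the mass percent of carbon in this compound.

Atom tally by fragment:
  cyclopentane ring core → C:5 H:10
  (− 3 ring H displaced by substituents)
  + Cl → Cl:1
  + C6H5 → C:6 H:5
  + CF3 → C:1 F:3
Element totals:
  C: 12
  H: 12
  Cl: 1
  F: 3
Molecular formula: C12H12ClF3.
Molar mass = 248.672 g/mol.
Mass from C: 12 × 12.011 = 144.132 g/mol.
%C = 144.132 / 248.672 × 100 = 57.96%.

57.96%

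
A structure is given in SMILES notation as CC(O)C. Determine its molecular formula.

C3H8O

Atom tally by fragment:
  CH3 → C:1 H:3
  CH(OH) → C:1 H:2 O:1
  CH3 → C:1 H:3
Element totals:
  C: 3
  H: 8
  O: 1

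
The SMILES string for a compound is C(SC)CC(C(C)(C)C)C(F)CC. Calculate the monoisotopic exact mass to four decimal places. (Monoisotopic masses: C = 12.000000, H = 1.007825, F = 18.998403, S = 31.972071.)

206.1504

Atom tally by fragment:
  CH3SCH2 → C:2 H:5 S:1
  CH2 → C:1 H:2
  CH(C(CH3)3) → C:5 H:10
  CH(F) → C:1 H:1 F:1
  CH2 → C:1 H:2
  CH3 → C:1 H:3
Element totals:
  C: 11
  H: 23
  F: 1
  S: 1
Molecular formula: C11H23FS.
  M = 11(12.0) + 23(1.007825) + 18.998403 + 31.972071
    = 132.000000 + 23.179975 + 18.998403 + 31.972071 = 206.150449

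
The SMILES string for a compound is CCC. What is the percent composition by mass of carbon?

81.71%

Atom tally by fragment:
  CH3 → C:1 H:3
  CH2 → C:1 H:2
  CH3 → C:1 H:3
Element totals:
  C: 3
  H: 8
Molecular formula: C3H8.
Molar mass = 44.097 g/mol.
Mass from C: 3 × 12.011 = 36.033 g/mol.
%C = 36.033 / 44.097 × 100 = 81.71%.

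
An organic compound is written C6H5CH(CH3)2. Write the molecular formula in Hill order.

Element totals:
  C: 9
  H: 12

C9H12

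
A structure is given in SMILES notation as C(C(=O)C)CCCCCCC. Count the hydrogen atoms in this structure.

20

Atom tally by fragment:
  CH3COCH2 → C:3 H:5 O:1
  CH2 → C:1 H:2
  CH2 → C:1 H:2
  CH2 → C:1 H:2
  CH2 → C:1 H:2
  CH2 → C:1 H:2
  CH2 → C:1 H:2
  CH3 → C:1 H:3
Element totals:
  C: 10
  H: 20
  O: 1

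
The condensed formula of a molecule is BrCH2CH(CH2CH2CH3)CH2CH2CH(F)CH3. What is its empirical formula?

Atom tally by fragment:
  BrCH2 → C:1 H:2 Br:1
  CH(CH2CH2CH3) → C:4 H:8
  CH2 → C:1 H:2
  CH2 → C:1 H:2
  CH(F) → C:1 H:1 F:1
  CH3 → C:1 H:3
Element totals:
  C: 9
  H: 18
  Br: 1
  F: 1
Molecular formula: C9H18BrF.
gcd of subscripts (1, 9, 1, 18) = 1, so the empirical formula equals the molecular formula.

C9H18BrF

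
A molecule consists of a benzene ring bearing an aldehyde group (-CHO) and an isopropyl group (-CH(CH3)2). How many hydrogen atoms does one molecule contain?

Atom tally by fragment:
  benzene ring core → C:6 H:6
  (− 2 ring H displaced by substituents)
  + CHO → C:1 H:1 O:1
  + CH(CH3)2 → C:3 H:7
Element totals:
  C: 10
  H: 12
  O: 1

12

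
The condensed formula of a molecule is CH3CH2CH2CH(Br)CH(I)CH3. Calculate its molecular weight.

290.97 g/mol

Element totals:
  C: 6
  H: 12
  Br: 1
  I: 1
Molecular formula: C6H12BrI.
  M = 6(12.011) + 12(1.008) + 79.904 + 126.904
    = 72.066 + 12.096 + 79.904 + 126.904 = 290.970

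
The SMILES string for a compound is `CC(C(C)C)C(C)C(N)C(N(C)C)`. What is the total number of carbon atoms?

11

Atom tally by fragment:
  CH3 → C:1 H:3
  CH(CH(CH3)2) → C:4 H:8
  CH(CH3) → C:2 H:4
  CH(NH2) → C:1 H:3 N:1
  CH2N(CH3)2 → C:3 H:8 N:1
Element totals:
  C: 11
  H: 26
  N: 2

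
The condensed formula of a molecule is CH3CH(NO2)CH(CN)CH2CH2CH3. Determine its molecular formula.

Atom tally by fragment:
  CH3 → C:1 H:3
  CH(NO2) → C:1 H:1 N:1 O:2
  CH(CN) → C:2 H:1 N:1
  CH2 → C:1 H:2
  CH2 → C:1 H:2
  CH3 → C:1 H:3
Element totals:
  C: 7
  H: 12
  N: 2
  O: 2

C7H12N2O2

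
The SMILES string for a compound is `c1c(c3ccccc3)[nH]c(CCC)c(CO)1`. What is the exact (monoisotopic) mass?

Atom tally by fragment:
  pyrrole ring core → C:4 H:5 N:1
  (− 3 ring H displaced by substituents)
  + C6H5 → C:6 H:5
  + CH2CH2CH3 → C:3 H:7
  + CH2OH → C:1 H:3 O:1
Element totals:
  C: 14
  H: 17
  N: 1
  O: 1
Molecular formula: C14H17NO.
  M = 14(12.0) + 17(1.007825) + 14.003074 + 15.994915
    = 168.000000 + 17.133025 + 14.003074 + 15.994915 = 215.131014

215.1310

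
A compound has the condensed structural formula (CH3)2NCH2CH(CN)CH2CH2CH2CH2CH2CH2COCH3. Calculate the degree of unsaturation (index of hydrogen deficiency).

3

Element totals:
  C: 13
  H: 24
  N: 2
  O: 1
Molecular formula: C13H24N2O.
DoU = (2C + 2 + N − H − X) / 2 = (2·13 + 2 + 2 − 24 − 0) / 2 = 3.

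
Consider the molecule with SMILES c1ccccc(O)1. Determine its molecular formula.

C6H6O

Atom tally by fragment:
  benzene ring core → C:6 H:6
  (− 1 ring H displaced by substituents)
  + OH → O:1 H:1
Element totals:
  C: 6
  H: 6
  O: 1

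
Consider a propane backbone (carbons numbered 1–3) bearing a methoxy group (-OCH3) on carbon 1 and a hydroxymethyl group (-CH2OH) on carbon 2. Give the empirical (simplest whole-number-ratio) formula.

C5H12O2

Atom tally by fragment:
  CH3OCH2 → C:2 H:5 O:1
  CH(CH2OH) → C:2 H:4 O:1
  CH3 → C:1 H:3
Element totals:
  C: 5
  H: 12
  O: 2
Molecular formula: C5H12O2.
gcd of subscripts (5, 12, 2) = 1, so the empirical formula equals the molecular formula.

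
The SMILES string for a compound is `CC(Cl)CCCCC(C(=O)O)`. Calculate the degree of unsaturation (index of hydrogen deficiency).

1

Atom tally by fragment:
  CH3 → C:1 H:3
  CH(Cl) → C:1 H:1 Cl:1
  CH2 → C:1 H:2
  CH2 → C:1 H:2
  CH2 → C:1 H:2
  CH2 → C:1 H:2
  CH2COOH → C:2 H:3 O:2
Element totals:
  C: 8
  H: 15
  Cl: 1
  O: 2
Molecular formula: C8H15ClO2.
DoU = (2C + 2 + N − H − X) / 2 = (2·8 + 2 + 0 − 15 − 1) / 2 = 1.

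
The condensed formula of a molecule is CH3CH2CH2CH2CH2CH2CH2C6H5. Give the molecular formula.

C13H20

Atom tally by fragment:
  CH3 → C:1 H:3
  CH2 → C:1 H:2
  CH2 → C:1 H:2
  CH2 → C:1 H:2
  CH2 → C:1 H:2
  CH2 → C:1 H:2
  CH2C6H5 → C:7 H:7
Element totals:
  C: 13
  H: 20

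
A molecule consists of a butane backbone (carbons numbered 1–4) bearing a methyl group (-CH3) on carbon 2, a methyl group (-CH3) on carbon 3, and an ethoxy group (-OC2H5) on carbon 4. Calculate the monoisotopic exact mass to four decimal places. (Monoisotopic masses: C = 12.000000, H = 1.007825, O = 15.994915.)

Atom tally by fragment:
  CH3 → C:1 H:3
  CH(CH3) → C:2 H:4
  CH(CH3) → C:2 H:4
  CH2OC2H5 → C:3 H:7 O:1
Element totals:
  C: 8
  H: 18
  O: 1
Molecular formula: C8H18O.
  M = 8(12.0) + 18(1.007825) + 15.994915
    = 96.000000 + 18.140850 + 15.994915 = 130.135765

130.1358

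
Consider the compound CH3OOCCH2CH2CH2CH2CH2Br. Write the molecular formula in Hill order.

Atom tally by fragment:
  CH3OOCCH2 → C:3 H:5 O:2
  CH2 → C:1 H:2
  CH2 → C:1 H:2
  CH2 → C:1 H:2
  CH2Br → C:1 H:2 Br:1
Element totals:
  C: 7
  H: 13
  Br: 1
  O: 2

C7H13BrO2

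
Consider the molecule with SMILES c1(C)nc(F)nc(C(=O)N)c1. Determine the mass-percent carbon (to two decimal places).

Atom tally by fragment:
  pyrimidine ring core → C:4 H:4 N:2
  (− 3 ring H displaced by substituents)
  + CH3 → C:1 H:3
  + F → F:1
  + CONH2 → C:1 H:2 O:1 N:1
Element totals:
  C: 6
  H: 6
  F: 1
  N: 3
  O: 1
Molecular formula: C6H6FN3O.
Molar mass = 155.132 g/mol.
Mass from C: 6 × 12.011 = 72.066 g/mol.
%C = 72.066 / 155.132 × 100 = 46.45%.

46.45%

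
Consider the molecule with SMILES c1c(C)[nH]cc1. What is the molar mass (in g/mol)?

81.12 g/mol

Atom tally by fragment:
  pyrrole ring core → C:4 H:5 N:1
  (− 1 ring H displaced by substituents)
  + CH3 → C:1 H:3
Element totals:
  C: 5
  H: 7
  N: 1
Molecular formula: C5H7N.
  M = 5(12.011) + 7(1.008) + 14.007
    = 60.055 + 7.056 + 14.007 = 81.118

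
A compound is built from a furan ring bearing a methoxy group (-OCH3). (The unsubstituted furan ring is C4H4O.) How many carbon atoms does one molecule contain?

Atom tally by fragment:
  furan ring core → C:4 H:4 O:1
  (− 1 ring H displaced by substituents)
  + OCH3 → C:1 H:3 O:1
Element totals:
  C: 5
  H: 6
  O: 2

5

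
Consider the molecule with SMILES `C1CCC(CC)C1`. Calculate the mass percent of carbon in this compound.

85.63%

Atom tally by fragment:
  cyclopentane ring core → C:5 H:10
  (− 1 ring H displaced by substituents)
  + C2H5 → C:2 H:5
Element totals:
  C: 7
  H: 14
Molecular formula: C7H14.
Molar mass = 98.189 g/mol.
Mass from C: 7 × 12.011 = 84.077 g/mol.
%C = 84.077 / 98.189 × 100 = 85.63%.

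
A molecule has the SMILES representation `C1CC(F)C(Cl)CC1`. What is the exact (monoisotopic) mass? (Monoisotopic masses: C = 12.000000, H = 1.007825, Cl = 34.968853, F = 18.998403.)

Atom tally by fragment:
  cyclohexane ring core → C:6 H:12
  (− 2 ring H displaced by substituents)
  + F → F:1
  + Cl → Cl:1
Element totals:
  C: 6
  H: 10
  Cl: 1
  F: 1
Molecular formula: C6H10ClF.
  M = 6(12.0) + 10(1.007825) + 34.968853 + 18.998403
    = 72.000000 + 10.078250 + 34.968853 + 18.998403 = 136.045506

136.0455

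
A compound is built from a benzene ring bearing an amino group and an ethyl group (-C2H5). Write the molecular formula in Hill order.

Atom tally by fragment:
  benzene ring core → C:6 H:6
  (− 2 ring H displaced by substituents)
  + NH2 → N:1 H:2
  + C2H5 → C:2 H:5
Element totals:
  C: 8
  H: 11
  N: 1

C8H11N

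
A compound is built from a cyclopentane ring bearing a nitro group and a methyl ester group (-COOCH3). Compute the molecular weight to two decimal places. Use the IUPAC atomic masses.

173.17 g/mol

Atom tally by fragment:
  cyclopentane ring core → C:5 H:10
  (− 2 ring H displaced by substituents)
  + NO2 → N:1 O:2
  + COOCH3 → C:2 H:3 O:2
Element totals:
  C: 7
  H: 11
  N: 1
  O: 4
Molecular formula: C7H11NO4.
  M = 7(12.011) + 11(1.008) + 14.007 + 4(15.999)
    = 84.077 + 11.088 + 14.007 + 63.996 = 173.168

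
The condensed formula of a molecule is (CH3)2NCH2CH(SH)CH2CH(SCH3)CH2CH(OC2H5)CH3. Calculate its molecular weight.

Atom tally by fragment:
  (CH3)2NCH2 → C:3 H:8 N:1
  CH(SH) → C:1 H:2 S:1
  CH2 → C:1 H:2
  CH(SCH3) → C:2 H:4 S:1
  CH2 → C:1 H:2
  CH(OC2H5) → C:3 H:6 O:1
  CH3 → C:1 H:3
Element totals:
  C: 12
  H: 27
  N: 1
  O: 1
  S: 2
Molecular formula: C12H27NOS2.
  M = 12(12.011) + 27(1.008) + 14.007 + 15.999 + 2(32.06)
    = 144.132 + 27.216 + 14.007 + 15.999 + 64.120 = 265.474

265.47 g/mol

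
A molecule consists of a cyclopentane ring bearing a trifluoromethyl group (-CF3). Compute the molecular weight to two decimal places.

Atom tally by fragment:
  cyclopentane ring core → C:5 H:10
  (− 1 ring H displaced by substituents)
  + CF3 → C:1 F:3
Element totals:
  C: 6
  H: 9
  F: 3
Molecular formula: C6H9F3.
  M = 6(12.011) + 9(1.008) + 3(18.998)
    = 72.066 + 9.072 + 56.994 = 138.132

138.13 g/mol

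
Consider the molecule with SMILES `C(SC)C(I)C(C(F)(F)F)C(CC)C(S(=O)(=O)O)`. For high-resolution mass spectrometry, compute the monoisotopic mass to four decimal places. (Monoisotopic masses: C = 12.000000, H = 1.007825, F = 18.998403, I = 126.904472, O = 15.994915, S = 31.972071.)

Atom tally by fragment:
  CH3SCH2 → C:2 H:5 S:1
  CH(I) → C:1 H:1 I:1
  CH(CF3) → C:2 H:1 F:3
  CH(C2H5) → C:3 H:6
  CH2SO3H → C:1 H:3 S:1 O:3
Element totals:
  C: 9
  H: 16
  F: 3
  I: 1
  O: 3
  S: 2
Molecular formula: C9H16F3IO3S2.
  M = 9(12.0) + 16(1.007825) + 3(18.998403) + 126.904472 + 3(15.994915) + 2(31.972071)
    = 108.000000 + 16.125200 + 56.995209 + 126.904472 + 47.984745 + 63.944142 = 419.953768

419.9538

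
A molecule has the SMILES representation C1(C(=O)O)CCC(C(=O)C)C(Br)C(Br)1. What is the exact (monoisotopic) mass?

325.9153

Atom tally by fragment:
  cyclohexane ring core → C:6 H:12
  (− 4 ring H displaced by substituents)
  + COOH → C:1 H:1 O:2
  + COCH3 → C:2 H:3 O:1
  + Br → Br:1
  + Br → Br:1
Element totals:
  C: 9
  H: 12
  Br: 2
  O: 3
Molecular formula: C9H12Br2O3.
  M = 9(12.0) + 12(1.007825) + 2(78.918338) + 3(15.994915)
    = 108.000000 + 12.093900 + 157.836676 + 47.984745 = 325.915321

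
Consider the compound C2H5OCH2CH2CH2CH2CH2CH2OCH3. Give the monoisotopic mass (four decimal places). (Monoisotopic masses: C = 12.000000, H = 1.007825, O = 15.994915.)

Element totals:
  C: 9
  H: 20
  O: 2
Molecular formula: C9H20O2.
  M = 9(12.0) + 20(1.007825) + 2(15.994915)
    = 108.000000 + 20.156500 + 31.989830 = 160.146330

160.1463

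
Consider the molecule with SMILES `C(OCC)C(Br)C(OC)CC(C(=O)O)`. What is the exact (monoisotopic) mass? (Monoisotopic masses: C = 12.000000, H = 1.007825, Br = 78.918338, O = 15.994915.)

268.0310

Atom tally by fragment:
  C2H5OCH2 → C:3 H:7 O:1
  CH(Br) → C:1 H:1 Br:1
  CH(OCH3) → C:2 H:4 O:1
  CH2 → C:1 H:2
  CH2COOH → C:2 H:3 O:2
Element totals:
  C: 9
  H: 17
  Br: 1
  O: 4
Molecular formula: C9H17BrO4.
  M = 9(12.0) + 17(1.007825) + 78.918338 + 4(15.994915)
    = 108.000000 + 17.133025 + 78.918338 + 63.979660 = 268.031023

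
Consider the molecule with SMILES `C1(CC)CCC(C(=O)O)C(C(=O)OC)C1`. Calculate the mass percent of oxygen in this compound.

29.87%

Atom tally by fragment:
  cyclohexane ring core → C:6 H:12
  (− 3 ring H displaced by substituents)
  + C2H5 → C:2 H:5
  + COOH → C:1 H:1 O:2
  + COOCH3 → C:2 H:3 O:2
Element totals:
  C: 11
  H: 18
  O: 4
Molecular formula: C11H18O4.
Molar mass = 214.261 g/mol.
Mass from O: 4 × 15.999 = 63.996 g/mol.
%O = 63.996 / 214.261 × 100 = 29.87%.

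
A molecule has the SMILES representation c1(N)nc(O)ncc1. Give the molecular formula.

C4H5N3O

Atom tally by fragment:
  pyrimidine ring core → C:4 H:4 N:2
  (− 2 ring H displaced by substituents)
  + NH2 → N:1 H:2
  + OH → O:1 H:1
Element totals:
  C: 4
  H: 5
  N: 3
  O: 1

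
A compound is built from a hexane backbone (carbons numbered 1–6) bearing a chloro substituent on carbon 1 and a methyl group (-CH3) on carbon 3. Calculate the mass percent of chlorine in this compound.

26.33%

Atom tally by fragment:
  ClCH2 → C:1 H:2 Cl:1
  CH2 → C:1 H:2
  CH(CH3) → C:2 H:4
  CH2 → C:1 H:2
  CH2 → C:1 H:2
  CH3 → C:1 H:3
Element totals:
  C: 7
  H: 15
  Cl: 1
Molecular formula: C7H15Cl.
Molar mass = 134.647 g/mol.
Mass from Cl: 1 × 35.45 = 35.450 g/mol.
%Cl = 35.450 / 134.647 × 100 = 26.33%.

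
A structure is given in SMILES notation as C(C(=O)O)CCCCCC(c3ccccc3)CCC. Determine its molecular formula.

C17H26O2

Atom tally by fragment:
  HOOCCH2 → C:2 H:3 O:2
  CH2 → C:1 H:2
  CH2 → C:1 H:2
  CH2 → C:1 H:2
  CH2 → C:1 H:2
  CH2 → C:1 H:2
  CH(C6H5) → C:7 H:6
  CH2 → C:1 H:2
  CH2 → C:1 H:2
  CH3 → C:1 H:3
Element totals:
  C: 17
  H: 26
  O: 2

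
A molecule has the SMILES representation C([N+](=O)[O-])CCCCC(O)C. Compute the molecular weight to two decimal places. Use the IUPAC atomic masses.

Atom tally by fragment:
  O2NCH2 → C:1 H:2 N:1 O:2
  CH2 → C:1 H:2
  CH2 → C:1 H:2
  CH2 → C:1 H:2
  CH2 → C:1 H:2
  CH(OH) → C:1 H:2 O:1
  CH3 → C:1 H:3
Element totals:
  C: 7
  H: 15
  N: 1
  O: 3
Molecular formula: C7H15NO3.
  M = 7(12.011) + 15(1.008) + 14.007 + 3(15.999)
    = 84.077 + 15.120 + 14.007 + 47.997 = 161.201

161.20 g/mol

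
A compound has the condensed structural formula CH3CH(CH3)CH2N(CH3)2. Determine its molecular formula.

C6H15N

Atom tally by fragment:
  CH3 → C:1 H:3
  CH(CH3) → C:2 H:4
  CH2N(CH3)2 → C:3 H:8 N:1
Element totals:
  C: 6
  H: 15
  N: 1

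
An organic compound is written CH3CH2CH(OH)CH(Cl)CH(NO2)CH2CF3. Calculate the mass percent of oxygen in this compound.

19.23%

Atom tally by fragment:
  CH3 → C:1 H:3
  CH2 → C:1 H:2
  CH(OH) → C:1 H:2 O:1
  CH(Cl) → C:1 H:1 Cl:1
  CH(NO2) → C:1 H:1 N:1 O:2
  CH2CF3 → C:2 H:2 F:3
Element totals:
  C: 7
  H: 11
  Cl: 1
  F: 3
  N: 1
  O: 3
Molecular formula: C7H11ClF3NO3.
Molar mass = 249.613 g/mol.
Mass from O: 3 × 15.999 = 47.997 g/mol.
%O = 47.997 / 249.613 × 100 = 19.23%.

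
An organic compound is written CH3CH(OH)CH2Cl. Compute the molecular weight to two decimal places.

Element totals:
  C: 3
  H: 7
  Cl: 1
  O: 1
Molecular formula: C3H7ClO.
  M = 3(12.011) + 7(1.008) + 35.45 + 15.999
    = 36.033 + 7.056 + 35.450 + 15.999 = 94.538

94.54 g/mol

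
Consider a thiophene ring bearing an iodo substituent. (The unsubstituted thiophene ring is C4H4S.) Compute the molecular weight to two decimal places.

210.03 g/mol

Atom tally by fragment:
  thiophene ring core → C:4 H:4 S:1
  (− 1 ring H displaced by substituents)
  + I → I:1
Element totals:
  C: 4
  H: 3
  I: 1
  S: 1
Molecular formula: C4H3IS.
  M = 4(12.011) + 3(1.008) + 126.904 + 32.06
    = 48.044 + 3.024 + 126.904 + 32.060 = 210.032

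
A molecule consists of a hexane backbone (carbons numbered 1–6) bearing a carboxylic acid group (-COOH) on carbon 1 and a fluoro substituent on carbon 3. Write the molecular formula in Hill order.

Atom tally by fragment:
  HOOCCH2 → C:2 H:3 O:2
  CH2 → C:1 H:2
  CH(F) → C:1 H:1 F:1
  CH2 → C:1 H:2
  CH2 → C:1 H:2
  CH3 → C:1 H:3
Element totals:
  C: 7
  H: 13
  F: 1
  O: 2

C7H13FO2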